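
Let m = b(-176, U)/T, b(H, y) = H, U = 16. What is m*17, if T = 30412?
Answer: -748/7603 ≈ -0.098382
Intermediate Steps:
m = -44/7603 (m = -176/30412 = -176*1/30412 = -44/7603 ≈ -0.0057872)
m*17 = -44/7603*17 = -748/7603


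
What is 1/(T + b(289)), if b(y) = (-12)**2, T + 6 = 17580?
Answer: 1/17718 ≈ 5.6440e-5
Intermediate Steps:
T = 17574 (T = -6 + 17580 = 17574)
b(y) = 144
1/(T + b(289)) = 1/(17574 + 144) = 1/17718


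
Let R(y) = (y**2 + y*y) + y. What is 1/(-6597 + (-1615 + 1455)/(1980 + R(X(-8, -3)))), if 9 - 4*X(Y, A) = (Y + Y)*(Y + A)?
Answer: -8679/57255619 ≈ -0.00015158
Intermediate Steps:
X(Y, A) = 9/4 - Y*(A + Y)/2 (X(Y, A) = 9/4 - (Y + Y)*(Y + A)/4 = 9/4 - 2*Y*(A + Y)/4 = 9/4 - Y*(A + Y)/2)
R(y) = y + 2*y**2 (R(y) = (y**2 + y**2) + y = 2*y**2 + y = y + 2*y**2)
1/(-6597 + (-1615 + 1455)/(1980 + R(X(-8, -3)))) = 1/(-6597 + (-1615 + 1455)/(1980 + (9/4 - 1/2*(-8)**2 - 1/2*(-3)*(-8))*(1 + 2*(9/4 - 1/2*(-8)**2 - 1/2*(-3)*(-8))))) = 1/(-6597 - 160/(1980 + (9/4 - 1/2*64 - 12)*(1 + 2*(9/4 - 1/2*64 - 12)))) = 1/(-6597 - 160/(1980 + (9/4 - 32 - 12)*(1 + 2*(9/4 - 32 - 12)))) = 1/(-6597 - 160/(1980 - 167*(1 + 2*(-167/4))/4)) = 1/(-6597 - 160/(1980 - 167*(1 - 167/2)/4)) = 1/(-6597 - 160/(1980 - 167/4*(-165/2))) = 1/(-6597 - 160/(1980 + 27555/8)) = 1/(-6597 - 160/43395/8) = 1/(-6597 - 160*8/43395) = 1/(-6597 - 256/8679) = 1/(-57255619/8679) = -8679/57255619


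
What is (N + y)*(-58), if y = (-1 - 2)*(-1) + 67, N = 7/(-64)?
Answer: -129717/32 ≈ -4053.7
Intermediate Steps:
N = -7/64 (N = 7*(-1/64) = -7/64 ≈ -0.10938)
y = 70 (y = -3*(-1) + 67 = 3 + 67 = 70)
(N + y)*(-58) = (-7/64 + 70)*(-58) = (4473/64)*(-58) = -129717/32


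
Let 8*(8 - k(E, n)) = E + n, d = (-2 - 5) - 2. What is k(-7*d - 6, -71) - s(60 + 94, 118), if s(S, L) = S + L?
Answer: -1049/4 ≈ -262.25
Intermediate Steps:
d = -9 (d = -7 - 2 = -9)
s(S, L) = L + S
k(E, n) = 8 - E/8 - n/8 (k(E, n) = 8 - (E + n)/8 = 8 + (-E/8 - n/8) = 8 - E/8 - n/8)
k(-7*d - 6, -71) - s(60 + 94, 118) = (8 - (-7*(-9) - 6)/8 - 1/8*(-71)) - (118 + (60 + 94)) = (8 - (63 - 6)/8 + 71/8) - (118 + 154) = (8 - 1/8*57 + 71/8) - 1*272 = (8 - 57/8 + 71/8) - 272 = 39/4 - 272 = -1049/4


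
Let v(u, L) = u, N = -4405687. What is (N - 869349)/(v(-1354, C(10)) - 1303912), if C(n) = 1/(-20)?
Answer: 2637518/652633 ≈ 4.0414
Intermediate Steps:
C(n) = -1/20
(N - 869349)/(v(-1354, C(10)) - 1303912) = (-4405687 - 869349)/(-1354 - 1303912) = -5275036/(-1305266) = -5275036*(-1/1305266) = 2637518/652633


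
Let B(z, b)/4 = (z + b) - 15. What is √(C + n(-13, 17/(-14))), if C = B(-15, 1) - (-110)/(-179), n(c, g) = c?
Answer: I*√4152979/179 ≈ 11.385*I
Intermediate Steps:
B(z, b) = -60 + 4*b + 4*z (B(z, b) = 4*((z + b) - 15) = 4*((b + z) - 15) = 4*(-15 + b + z) = -60 + 4*b + 4*z)
C = -20874/179 (C = (-60 + 4*1 + 4*(-15)) - (-110)/(-179) = (-60 + 4 - 60) - (-110)*(-1)/179 = -116 - 1*110/179 = -116 - 110/179 = -20874/179 ≈ -116.61)
√(C + n(-13, 17/(-14))) = √(-20874/179 - 13) = √(-23201/179) = I*√4152979/179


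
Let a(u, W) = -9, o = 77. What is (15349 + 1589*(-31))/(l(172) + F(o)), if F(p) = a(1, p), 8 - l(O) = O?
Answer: 33910/173 ≈ 196.01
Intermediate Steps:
l(O) = 8 - O
F(p) = -9
(15349 + 1589*(-31))/(l(172) + F(o)) = (15349 + 1589*(-31))/((8 - 1*172) - 9) = (15349 - 49259)/((8 - 172) - 9) = -33910/(-164 - 9) = -33910/(-173) = -33910*(-1/173) = 33910/173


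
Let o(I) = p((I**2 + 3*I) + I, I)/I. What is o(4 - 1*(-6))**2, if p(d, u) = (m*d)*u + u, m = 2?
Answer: 78961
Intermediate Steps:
p(d, u) = u + 2*d*u (p(d, u) = (2*d)*u + u = 2*d*u + u = u + 2*d*u)
o(I) = 1 + 2*I**2 + 8*I (o(I) = (I*(1 + 2*((I**2 + 3*I) + I)))/I = (I*(1 + 2*(I**2 + 4*I)))/I = (I*(1 + (2*I**2 + 8*I)))/I = (I*(1 + 2*I**2 + 8*I))/I = 1 + 2*I**2 + 8*I)
o(4 - 1*(-6))**2 = (1 + 2*(4 - 1*(-6))*(4 + (4 - 1*(-6))))**2 = (1 + 2*(4 + 6)*(4 + (4 + 6)))**2 = (1 + 2*10*(4 + 10))**2 = (1 + 2*10*14)**2 = (1 + 280)**2 = 281**2 = 78961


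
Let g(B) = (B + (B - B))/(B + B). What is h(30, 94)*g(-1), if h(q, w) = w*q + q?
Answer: 1425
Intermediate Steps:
h(q, w) = q + q*w (h(q, w) = q*w + q = q + q*w)
g(B) = ½ (g(B) = (B + 0)/((2*B)) = B*(1/(2*B)) = ½)
h(30, 94)*g(-1) = (30*(1 + 94))*(½) = (30*95)*(½) = 2850*(½) = 1425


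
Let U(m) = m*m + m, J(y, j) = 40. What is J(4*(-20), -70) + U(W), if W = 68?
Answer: 4732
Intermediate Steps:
U(m) = m + m**2 (U(m) = m**2 + m = m + m**2)
J(4*(-20), -70) + U(W) = 40 + 68*(1 + 68) = 40 + 68*69 = 40 + 4692 = 4732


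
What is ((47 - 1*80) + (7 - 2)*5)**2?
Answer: 64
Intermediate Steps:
((47 - 1*80) + (7 - 2)*5)**2 = ((47 - 80) + 5*5)**2 = (-33 + 25)**2 = (-8)**2 = 64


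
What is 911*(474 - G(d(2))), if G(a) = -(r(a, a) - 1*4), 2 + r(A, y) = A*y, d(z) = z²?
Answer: 440924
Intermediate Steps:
r(A, y) = -2 + A*y
G(a) = 6 - a² (G(a) = -((-2 + a*a) - 1*4) = -((-2 + a²) - 4) = -(-6 + a²) = 6 - a²)
911*(474 - G(d(2))) = 911*(474 - (6 - (2²)²)) = 911*(474 - (6 - 1*4²)) = 911*(474 - (6 - 1*16)) = 911*(474 - (6 - 16)) = 911*(474 - 1*(-10)) = 911*(474 + 10) = 911*484 = 440924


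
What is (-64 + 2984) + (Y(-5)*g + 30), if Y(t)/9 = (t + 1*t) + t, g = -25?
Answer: 6325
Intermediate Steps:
Y(t) = 27*t (Y(t) = 9*((t + 1*t) + t) = 9*((t + t) + t) = 9*(2*t + t) = 9*(3*t) = 27*t)
(-64 + 2984) + (Y(-5)*g + 30) = (-64 + 2984) + ((27*(-5))*(-25) + 30) = 2920 + (-135*(-25) + 30) = 2920 + (3375 + 30) = 2920 + 3405 = 6325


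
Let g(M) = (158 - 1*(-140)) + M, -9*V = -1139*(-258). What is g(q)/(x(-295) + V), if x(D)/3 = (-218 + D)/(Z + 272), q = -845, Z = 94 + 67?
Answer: 710553/42418699 ≈ 0.016751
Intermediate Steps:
Z = 161
V = -97954/3 (V = -(-1139)*(-258)/9 = -⅑*293862 = -97954/3 ≈ -32651.)
x(D) = -654/433 + 3*D/433 (x(D) = 3*((-218 + D)/(161 + 272)) = 3*((-218 + D)/433) = 3*((-218 + D)*(1/433)) = 3*(-218/433 + D/433) = -654/433 + 3*D/433)
g(M) = 298 + M (g(M) = (158 + 140) + M = 298 + M)
g(q)/(x(-295) + V) = (298 - 845)/((-654/433 + (3/433)*(-295)) - 97954/3) = -547/((-654/433 - 885/433) - 97954/3) = -547/(-1539/433 - 97954/3) = -547/(-42418699/1299) = -547*(-1299/42418699) = 710553/42418699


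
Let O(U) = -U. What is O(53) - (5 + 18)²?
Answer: -582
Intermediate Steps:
O(53) - (5 + 18)² = -1*53 - (5 + 18)² = -53 - 1*23² = -53 - 1*529 = -53 - 529 = -582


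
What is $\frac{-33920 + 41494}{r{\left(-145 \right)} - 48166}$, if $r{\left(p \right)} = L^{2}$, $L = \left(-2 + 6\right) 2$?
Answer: $- \frac{3787}{24051} \approx -0.15746$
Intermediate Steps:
$L = 8$ ($L = 4 \cdot 2 = 8$)
$r{\left(p \right)} = 64$ ($r{\left(p \right)} = 8^{2} = 64$)
$\frac{-33920 + 41494}{r{\left(-145 \right)} - 48166} = \frac{-33920 + 41494}{64 - 48166} = \frac{7574}{-48102} = 7574 \left(- \frac{1}{48102}\right) = - \frac{3787}{24051}$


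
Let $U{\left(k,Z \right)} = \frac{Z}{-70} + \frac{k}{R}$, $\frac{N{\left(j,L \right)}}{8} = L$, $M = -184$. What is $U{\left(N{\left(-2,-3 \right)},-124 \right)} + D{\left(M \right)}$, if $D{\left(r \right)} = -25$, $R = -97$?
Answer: $- \frac{78021}{3395} \approx -22.981$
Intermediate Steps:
$N{\left(j,L \right)} = 8 L$
$U{\left(k,Z \right)} = - \frac{Z}{70} - \frac{k}{97}$ ($U{\left(k,Z \right)} = \frac{Z}{-70} + \frac{k}{-97} = Z \left(- \frac{1}{70}\right) + k \left(- \frac{1}{97}\right) = - \frac{Z}{70} - \frac{k}{97}$)
$U{\left(N{\left(-2,-3 \right)},-124 \right)} + D{\left(M \right)} = \left(\left(- \frac{1}{70}\right) \left(-124\right) - \frac{8 \left(-3\right)}{97}\right) - 25 = \left(\frac{62}{35} - - \frac{24}{97}\right) - 25 = \left(\frac{62}{35} + \frac{24}{97}\right) - 25 = \frac{6854}{3395} - 25 = - \frac{78021}{3395}$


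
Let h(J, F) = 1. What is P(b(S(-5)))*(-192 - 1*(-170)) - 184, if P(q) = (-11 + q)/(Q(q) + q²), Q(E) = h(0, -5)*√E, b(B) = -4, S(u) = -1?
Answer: -2128/13 - 33*I/13 ≈ -163.69 - 2.5385*I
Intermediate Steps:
Q(E) = √E (Q(E) = 1*√E = √E)
P(q) = (-11 + q)/(√q + q²)
P(b(S(-5)))*(-192 - 1*(-170)) - 184 = ((-11 - 4)/(√(-4) + (-4)²))*(-192 - 1*(-170)) - 184 = (-15/(2*I + 16))*(-192 + 170) - 184 = (-15/(16 + 2*I))*(-22) - 184 = (((16 - 2*I)/260)*(-15))*(-22) - 184 = -3*(16 - 2*I)/52*(-22) - 184 = 33*(16 - 2*I)/26 - 184 = -184 + 33*(16 - 2*I)/26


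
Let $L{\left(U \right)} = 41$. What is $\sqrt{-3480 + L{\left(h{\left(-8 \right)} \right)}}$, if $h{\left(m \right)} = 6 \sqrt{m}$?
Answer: $i \sqrt{3439} \approx 58.643 i$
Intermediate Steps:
$\sqrt{-3480 + L{\left(h{\left(-8 \right)} \right)}} = \sqrt{-3480 + 41} = \sqrt{-3439} = i \sqrt{3439}$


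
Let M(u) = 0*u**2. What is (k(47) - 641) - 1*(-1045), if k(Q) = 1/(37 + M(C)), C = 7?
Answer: 14949/37 ≈ 404.03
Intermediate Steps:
M(u) = 0
k(Q) = 1/37 (k(Q) = 1/(37 + 0) = 1/37)
(k(47) - 641) - 1*(-1045) = (1/37 - 641) - 1*(-1045) = -23716/37 + 1045 = 14949/37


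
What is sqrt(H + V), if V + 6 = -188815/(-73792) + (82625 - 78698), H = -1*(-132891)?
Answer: sqrt(11640480366607)/9224 ≈ 369.88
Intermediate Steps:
H = 132891
V = 289527247/73792 (V = -6 + (-188815/(-73792) + (82625 - 78698)) = -6 + (-188815*(-1/73792) + 3927) = -6 + (188815/73792 + 3927) = -6 + 289969999/73792 = 289527247/73792 ≈ 3923.6)
sqrt(H + V) = sqrt(132891 + 289527247/73792) = sqrt(10095819919/73792) = sqrt(11640480366607)/9224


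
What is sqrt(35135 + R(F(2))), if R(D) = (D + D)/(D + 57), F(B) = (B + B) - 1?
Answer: 39*sqrt(2310)/10 ≈ 187.44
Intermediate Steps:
F(B) = -1 + 2*B (F(B) = 2*B - 1 = -1 + 2*B)
R(D) = 2*D/(57 + D) (R(D) = (2*D)/(57 + D) = 2*D/(57 + D))
sqrt(35135 + R(F(2))) = sqrt(35135 + 2*(-1 + 2*2)/(57 + (-1 + 2*2))) = sqrt(35135 + 2*(-1 + 4)/(57 + (-1 + 4))) = sqrt(35135 + 2*3/(57 + 3)) = sqrt(35135 + 2*3/60) = sqrt(35135 + 2*3*(1/60)) = sqrt(35135 + 1/10) = sqrt(351351/10) = 39*sqrt(2310)/10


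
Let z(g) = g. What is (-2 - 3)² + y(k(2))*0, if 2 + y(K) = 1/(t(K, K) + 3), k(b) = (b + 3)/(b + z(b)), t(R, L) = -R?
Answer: 25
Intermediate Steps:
k(b) = (3 + b)/(2*b) (k(b) = (b + 3)/(b + b) = (3 + b)/((2*b)) = (3 + b)*(1/(2*b)) = (3 + b)/(2*b))
y(K) = -2 + 1/(3 - K) (y(K) = -2 + 1/(-K + 3) = -2 + 1/(3 - K))
(-2 - 3)² + y(k(2))*0 = (-2 - 3)² + ((5 - (3 + 2)/2)/(-3 + (½)*(3 + 2)/2))*0 = (-5)² + ((5 - 5/2)/(-3 + (½)*(½)*5))*0 = 25 + ((5 - 2*5/4)/(-3 + 5/4))*0 = 25 + ((5 - 5/2)/(-7/4))*0 = 25 - 4/7*5/2*0 = 25 - 10/7*0 = 25 + 0 = 25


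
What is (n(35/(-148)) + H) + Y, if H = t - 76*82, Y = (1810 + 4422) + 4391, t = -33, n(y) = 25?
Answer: 4383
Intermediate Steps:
Y = 10623 (Y = 6232 + 4391 = 10623)
H = -6265 (H = -33 - 76*82 = -33 - 6232 = -6265)
(n(35/(-148)) + H) + Y = (25 - 6265) + 10623 = -6240 + 10623 = 4383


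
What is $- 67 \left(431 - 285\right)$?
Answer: $-9782$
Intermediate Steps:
$- 67 \left(431 - 285\right) = \left(-67\right) 146 = -9782$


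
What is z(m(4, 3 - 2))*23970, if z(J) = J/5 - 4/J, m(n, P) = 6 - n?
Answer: -38352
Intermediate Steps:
z(J) = -4/J + J/5 (z(J) = J*(⅕) - 4/J = J/5 - 4/J = -4/J + J/5)
z(m(4, 3 - 2))*23970 = (-4/(6 - 1*4) + (6 - 1*4)/5)*23970 = (-4/(6 - 4) + (6 - 4)/5)*23970 = (-4/2 + (⅕)*2)*23970 = (-4*½ + ⅖)*23970 = (-2 + ⅖)*23970 = -8/5*23970 = -38352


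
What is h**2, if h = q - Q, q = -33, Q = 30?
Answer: 3969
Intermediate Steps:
h = -63 (h = -33 - 1*30 = -33 - 30 = -63)
h**2 = (-63)**2 = 3969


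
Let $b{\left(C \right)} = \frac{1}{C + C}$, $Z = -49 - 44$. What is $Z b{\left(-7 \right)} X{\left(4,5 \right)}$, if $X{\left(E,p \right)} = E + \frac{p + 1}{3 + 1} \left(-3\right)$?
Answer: $- \frac{93}{28} \approx -3.3214$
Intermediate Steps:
$Z = -93$ ($Z = -49 - 44 = -93$)
$X{\left(E,p \right)} = - \frac{3}{4} + E - \frac{3 p}{4}$ ($X{\left(E,p \right)} = E + \frac{1 + p}{4} \left(-3\right) = E + \left(1 + p\right) \frac{1}{4} \left(-3\right) = E + \left(\frac{1}{4} + \frac{p}{4}\right) \left(-3\right) = E - \left(\frac{3}{4} + \frac{3 p}{4}\right) = - \frac{3}{4} + E - \frac{3 p}{4}$)
$b{\left(C \right)} = \frac{1}{2 C}$
$Z b{\left(-7 \right)} X{\left(4,5 \right)} = - 93 \frac{1}{2 \left(-7\right)} \left(- \frac{3}{4} + 4 - \frac{15}{4}\right) = - 93 \cdot \frac{1}{2} \left(- \frac{1}{7}\right) \left(- \frac{3}{4} + 4 - \frac{15}{4}\right) = \left(-93\right) \left(- \frac{1}{14}\right) \left(- \frac{1}{2}\right) = \frac{93}{14} \left(- \frac{1}{2}\right) = - \frac{93}{28}$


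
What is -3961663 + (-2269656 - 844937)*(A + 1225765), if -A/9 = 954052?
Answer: 22925590077216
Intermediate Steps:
A = -8586468 (A = -9*954052 = -8586468)
-3961663 + (-2269656 - 844937)*(A + 1225765) = -3961663 + (-2269656 - 844937)*(-8586468 + 1225765) = -3961663 - 3114593*(-7360703) = -3961663 + 22925594038879 = 22925590077216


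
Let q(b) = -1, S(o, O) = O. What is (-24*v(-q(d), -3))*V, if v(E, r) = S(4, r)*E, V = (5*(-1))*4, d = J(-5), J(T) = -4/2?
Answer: -1440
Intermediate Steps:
J(T) = -2 (J(T) = -4*½ = -2)
d = -2
V = -20 (V = -5*4 = -20)
v(E, r) = E*r (v(E, r) = r*E = E*r)
(-24*v(-q(d), -3))*V = -24*(-1*(-1))*(-3)*(-20) = -24*(-3)*(-20) = 72*(-20) = -1440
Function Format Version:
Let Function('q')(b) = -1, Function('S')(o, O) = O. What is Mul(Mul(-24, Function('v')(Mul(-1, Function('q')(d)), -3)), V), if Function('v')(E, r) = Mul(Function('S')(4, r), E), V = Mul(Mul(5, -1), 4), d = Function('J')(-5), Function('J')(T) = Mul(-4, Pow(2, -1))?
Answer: -1440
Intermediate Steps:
Function('J')(T) = -2 (Function('J')(T) = Mul(-4, Rational(1, 2)) = -2)
d = -2
V = -20 (V = Mul(-5, 4) = -20)
Function('v')(E, r) = Mul(E, r) (Function('v')(E, r) = Mul(r, E) = Mul(E, r))
Mul(Mul(-24, Function('v')(Mul(-1, Function('q')(d)), -3)), V) = Mul(Mul(-24, Mul(Mul(-1, -1), -3)), -20) = Mul(Mul(-24, Mul(1, -3)), -20) = Mul(Mul(-24, -3), -20) = Mul(72, -20) = -1440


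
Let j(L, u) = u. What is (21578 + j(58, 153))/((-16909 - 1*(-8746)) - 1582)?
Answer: -21731/9745 ≈ -2.2300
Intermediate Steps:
(21578 + j(58, 153))/((-16909 - 1*(-8746)) - 1582) = (21578 + 153)/((-16909 - 1*(-8746)) - 1582) = 21731/((-16909 + 8746) - 1582) = 21731/(-8163 - 1582) = 21731/(-9745) = 21731*(-1/9745) = -21731/9745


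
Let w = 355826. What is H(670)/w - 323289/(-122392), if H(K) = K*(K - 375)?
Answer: 69612705257/21775127896 ≈ 3.1969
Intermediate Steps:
H(K) = K*(-375 + K)
H(670)/w - 323289/(-122392) = (670*(-375 + 670))/355826 - 323289/(-122392) = (670*295)*(1/355826) - 323289*(-1/122392) = 197650*(1/355826) + 323289/122392 = 98825/177913 + 323289/122392 = 69612705257/21775127896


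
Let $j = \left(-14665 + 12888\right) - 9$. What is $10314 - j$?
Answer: $12100$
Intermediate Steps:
$j = -1786$ ($j = -1777 - 9 = -1786$)
$10314 - j = 10314 - -1786 = 10314 + 1786 = 12100$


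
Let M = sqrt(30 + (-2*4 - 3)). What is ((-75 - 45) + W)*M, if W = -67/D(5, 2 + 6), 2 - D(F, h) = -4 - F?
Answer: -1387*sqrt(19)/11 ≈ -549.62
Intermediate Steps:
D(F, h) = 6 + F (D(F, h) = 2 - (-4 - F) = 2 + (4 + F) = 6 + F)
W = -67/11 (W = -67/(6 + 5) = -67/11 ≈ -6.0909)
M = sqrt(19) (M = sqrt(30 + (-8 - 3)) = sqrt(30 - 11) = sqrt(19) ≈ 4.3589)
((-75 - 45) + W)*M = ((-75 - 45) - 67/11)*sqrt(19) = (-120 - 67/11)*sqrt(19) = -1387*sqrt(19)/11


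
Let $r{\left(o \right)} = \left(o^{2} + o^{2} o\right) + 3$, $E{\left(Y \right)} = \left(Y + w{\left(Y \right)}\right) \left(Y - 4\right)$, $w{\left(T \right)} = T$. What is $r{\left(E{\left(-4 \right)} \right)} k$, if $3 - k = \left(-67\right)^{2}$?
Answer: $-1194366098$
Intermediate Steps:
$E{\left(Y \right)} = 2 Y \left(-4 + Y\right)$ ($E{\left(Y \right)} = \left(Y + Y\right) \left(Y - 4\right) = 2 Y \left(-4 + Y\right)$)
$r{\left(o \right)} = 3 + o^{2} + o^{3}$ ($r{\left(o \right)} = \left(o^{2} + o^{3}\right) + 3 = 3 + o^{2} + o^{3}$)
$k = -4486$ ($k = 3 - \left(-67\right)^{2} = 3 - 4489 = -4486$)
$r{\left(E{\left(-4 \right)} \right)} k = \left(3 + \left(2 \left(-4\right) \left(-4 - 4\right)\right)^{2} + \left(2 \left(-4\right) \left(-4 - 4\right)\right)^{3}\right) \left(-4486\right) = \left(3 + \left(2 \left(-4\right) \left(-8\right)\right)^{2} + \left(2 \left(-4\right) \left(-8\right)\right)^{3}\right) \left(-4486\right) = \left(3 + 64^{2} + 64^{3}\right) \left(-4486\right) = \left(3 + 4096 + 262144\right) \left(-4486\right) = 266243 \left(-4486\right) = -1194366098$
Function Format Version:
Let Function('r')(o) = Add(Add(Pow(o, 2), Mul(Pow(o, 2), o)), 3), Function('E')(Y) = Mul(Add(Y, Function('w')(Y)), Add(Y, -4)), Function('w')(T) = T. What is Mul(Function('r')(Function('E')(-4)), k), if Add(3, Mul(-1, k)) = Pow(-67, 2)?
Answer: -1194366098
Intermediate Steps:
Function('E')(Y) = Mul(2, Y, Add(-4, Y)) (Function('E')(Y) = Mul(Add(Y, Y), Add(Y, -4)) = Mul(Mul(2, Y), Add(-4, Y)) = Mul(2, Y, Add(-4, Y)))
Function('r')(o) = Add(3, Pow(o, 2), Pow(o, 3)) (Function('r')(o) = Add(Add(Pow(o, 2), Pow(o, 3)), 3) = Add(3, Pow(o, 2), Pow(o, 3)))
k = -4486 (k = Add(3, Mul(-1, Pow(-67, 2))) = Add(3, Mul(-1, 4489)) = Add(3, -4489) = -4486)
Mul(Function('r')(Function('E')(-4)), k) = Mul(Add(3, Pow(Mul(2, -4, Add(-4, -4)), 2), Pow(Mul(2, -4, Add(-4, -4)), 3)), -4486) = Mul(Add(3, Pow(Mul(2, -4, -8), 2), Pow(Mul(2, -4, -8), 3)), -4486) = Mul(Add(3, Pow(64, 2), Pow(64, 3)), -4486) = Mul(Add(3, 4096, 262144), -4486) = Mul(266243, -4486) = -1194366098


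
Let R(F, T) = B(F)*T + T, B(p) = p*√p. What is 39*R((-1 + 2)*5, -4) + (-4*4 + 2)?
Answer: -170 - 780*√5 ≈ -1914.1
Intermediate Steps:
B(p) = p^(3/2)
R(F, T) = T + T*F^(3/2) (R(F, T) = F^(3/2)*T + T = T*F^(3/2) + T = T + T*F^(3/2))
39*R((-1 + 2)*5, -4) + (-4*4 + 2) = 39*(-4*(1 + ((-1 + 2)*5)^(3/2))) + (-4*4 + 2) = 39*(-4*(1 + (1*5)^(3/2))) + (-16 + 2) = 39*(-4*(1 + 5^(3/2))) - 14 = 39*(-4*(1 + 5*√5)) - 14 = 39*(-4 - 20*√5) - 14 = (-156 - 780*√5) - 14 = -170 - 780*√5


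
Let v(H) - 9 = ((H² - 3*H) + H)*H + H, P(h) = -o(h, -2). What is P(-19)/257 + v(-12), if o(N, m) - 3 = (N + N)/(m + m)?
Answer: -1037791/514 ≈ -2019.0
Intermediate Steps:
o(N, m) = 3 + N/m (o(N, m) = 3 + (N + N)/(m + m) = 3 + (2*N)/((2*m)) = 3 + (2*N)*(1/(2*m)) = 3 + N/m)
P(h) = -3 + h/2 (P(h) = -(3 + h/(-2)) = -(3 + h*(-½)) = -(3 - h/2) = -3 + h/2)
v(H) = 9 + H + H*(H² - 2*H) (v(H) = 9 + (((H² - 3*H) + H)*H + H) = 9 + ((H² - 2*H)*H + H) = 9 + (H*(H² - 2*H) + H) = 9 + (H + H*(H² - 2*H)) = 9 + H + H*(H² - 2*H))
P(-19)/257 + v(-12) = (-3 + (½)*(-19))/257 + (9 - 12 + (-12)³ - 2*(-12)²) = (-3 - 19/2)*(1/257) + (9 - 12 - 1728 - 2*144) = -25/2*1/257 + (9 - 12 - 1728 - 288) = -25/514 - 2019 = -1037791/514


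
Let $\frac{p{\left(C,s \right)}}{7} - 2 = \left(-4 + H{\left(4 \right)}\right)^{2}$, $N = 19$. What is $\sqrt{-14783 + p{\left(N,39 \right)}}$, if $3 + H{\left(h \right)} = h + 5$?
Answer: $i \sqrt{14741} \approx 121.41 i$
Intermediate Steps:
$H{\left(h \right)} = 2 + h$ ($H{\left(h \right)} = -3 + \left(h + 5\right) = -3 + \left(5 + h\right) = 2 + h$)
$p{\left(C,s \right)} = 42$ ($p{\left(C,s \right)} = 14 + 7 \left(-4 + \left(2 + 4\right)\right)^{2} = 14 + 7 \left(-4 + 6\right)^{2} = 14 + 7 \cdot 2^{2} = 14 + 7 \cdot 4 = 14 + 28 = 42$)
$\sqrt{-14783 + p{\left(N,39 \right)}} = \sqrt{-14783 + 42} = \sqrt{-14741} = i \sqrt{14741}$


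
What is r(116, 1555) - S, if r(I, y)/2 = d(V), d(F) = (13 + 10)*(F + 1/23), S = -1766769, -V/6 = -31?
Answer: 1775327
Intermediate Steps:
V = 186 (V = -6*(-31) = 186)
d(F) = 1 + 23*F (d(F) = 23*(F + 1/23) = 23*(1/23 + F) = 1 + 23*F)
r(I, y) = 8558 (r(I, y) = 2*(1 + 23*186) = 2*(1 + 4278) = 2*4279 = 8558)
r(116, 1555) - S = 8558 - 1*(-1766769) = 8558 + 1766769 = 1775327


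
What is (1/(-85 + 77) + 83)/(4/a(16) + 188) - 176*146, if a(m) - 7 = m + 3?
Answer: -502810709/19568 ≈ -25696.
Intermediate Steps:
a(m) = 10 + m (a(m) = 7 + (m + 3) = 7 + (3 + m) = 10 + m)
(1/(-85 + 77) + 83)/(4/a(16) + 188) - 176*146 = (1/(-85 + 77) + 83)/(4/(10 + 16) + 188) - 176*146 = (1/(-8) + 83)/(4/26 + 188) - 25696 = (-1/8 + 83)/(4*(1/26) + 188) - 25696 = 663/(8*(2/13 + 188)) - 25696 = 663/(8*(2446/13)) - 25696 = (663/8)*(13/2446) - 25696 = 8619/19568 - 25696 = -502810709/19568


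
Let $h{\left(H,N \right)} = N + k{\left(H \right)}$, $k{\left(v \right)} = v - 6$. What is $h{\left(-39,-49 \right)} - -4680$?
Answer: $4586$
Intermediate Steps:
$k{\left(v \right)} = -6 + v$
$h{\left(H,N \right)} = -6 + H + N$ ($h{\left(H,N \right)} = N + \left(-6 + H\right) = -6 + H + N$)
$h{\left(-39,-49 \right)} - -4680 = \left(-6 - 39 - 49\right) - -4680 = -94 + 4680 = 4586$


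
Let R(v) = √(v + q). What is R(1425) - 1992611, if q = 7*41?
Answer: -1992611 + 4*√107 ≈ -1.9926e+6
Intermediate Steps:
q = 287
R(v) = √(287 + v) (R(v) = √(v + 287) = √(287 + v))
R(1425) - 1992611 = √(287 + 1425) - 1992611 = √1712 - 1992611 = 4*√107 - 1992611 = -1992611 + 4*√107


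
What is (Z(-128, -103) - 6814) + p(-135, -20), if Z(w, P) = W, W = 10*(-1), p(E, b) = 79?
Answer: -6745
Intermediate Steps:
W = -10
Z(w, P) = -10
(Z(-128, -103) - 6814) + p(-135, -20) = (-10 - 6814) + 79 = -6824 + 79 = -6745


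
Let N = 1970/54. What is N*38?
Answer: 37430/27 ≈ 1386.3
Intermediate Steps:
N = 985/27 (N = 1970*(1/54) = 985/27 ≈ 36.482)
N*38 = (985/27)*38 = 37430/27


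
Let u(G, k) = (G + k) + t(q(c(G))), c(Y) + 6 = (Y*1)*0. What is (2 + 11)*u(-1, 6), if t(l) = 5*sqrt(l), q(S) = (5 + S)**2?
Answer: 130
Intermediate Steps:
c(Y) = -6 (c(Y) = -6 + (Y*1)*0 = -6 + Y*0 = -6 + 0 = -6)
u(G, k) = 5 + G + k (u(G, k) = (G + k) + 5*sqrt((5 - 6)**2) = (G + k) + 5*sqrt((-1)**2) = (G + k) + 5*sqrt(1) = (G + k) + 5*1 = (G + k) + 5 = 5 + G + k)
(2 + 11)*u(-1, 6) = (2 + 11)*(5 - 1 + 6) = 13*10 = 130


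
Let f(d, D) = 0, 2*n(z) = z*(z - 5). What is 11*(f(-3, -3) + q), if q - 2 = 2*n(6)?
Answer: 88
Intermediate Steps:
n(z) = z*(-5 + z)/2 (n(z) = (z*(z - 5))/2 = (z*(-5 + z))/2 = z*(-5 + z)/2)
q = 8 (q = 2 + 2*((1/2)*6*(-5 + 6)) = 2 + 2*((1/2)*6*1) = 2 + 2*3 = 2 + 6 = 8)
11*(f(-3, -3) + q) = 11*(0 + 8) = 11*8 = 88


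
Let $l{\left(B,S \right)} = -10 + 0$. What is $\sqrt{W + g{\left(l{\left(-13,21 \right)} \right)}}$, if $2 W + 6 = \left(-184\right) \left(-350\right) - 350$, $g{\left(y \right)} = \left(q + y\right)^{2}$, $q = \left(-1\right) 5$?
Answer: $3 \sqrt{3583} \approx 179.57$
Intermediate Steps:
$q = -5$
$l{\left(B,S \right)} = -10$
$g{\left(y \right)} = \left(-5 + y\right)^{2}$
$W = 32022$ ($W = -3 + \frac{\left(-184\right) \left(-350\right) - 350}{2} = -3 + \frac{64400 - 350}{2} = -3 + \frac{1}{2} \cdot 64050 = -3 + 32025 = 32022$)
$\sqrt{W + g{\left(l{\left(-13,21 \right)} \right)}} = \sqrt{32022 + \left(-5 - 10\right)^{2}} = \sqrt{32022 + \left(-15\right)^{2}} = \sqrt{32022 + 225} = \sqrt{32247} = 3 \sqrt{3583}$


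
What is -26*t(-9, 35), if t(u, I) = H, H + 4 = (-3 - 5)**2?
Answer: -1560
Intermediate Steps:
H = 60 (H = -4 + (-3 - 5)**2 = -4 + (-8)**2 = -4 + 64 = 60)
t(u, I) = 60
-26*t(-9, 35) = -26*60 = -1560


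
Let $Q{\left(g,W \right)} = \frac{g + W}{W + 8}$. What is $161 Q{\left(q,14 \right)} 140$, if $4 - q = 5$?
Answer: $\frac{146510}{11} \approx 13319.0$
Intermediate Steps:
$q = -1$ ($q = 4 - 5 = -1$)
$Q{\left(g,W \right)} = \frac{W + g}{8 + W}$
$161 Q{\left(q,14 \right)} 140 = 161 \frac{14 - 1}{8 + 14} \cdot 140 = 161 \cdot \frac{1}{22} \cdot 13 \cdot 140 = 161 \cdot \frac{13}{22} \cdot 140 = \frac{2093}{22} \cdot 140 = \frac{146510}{11}$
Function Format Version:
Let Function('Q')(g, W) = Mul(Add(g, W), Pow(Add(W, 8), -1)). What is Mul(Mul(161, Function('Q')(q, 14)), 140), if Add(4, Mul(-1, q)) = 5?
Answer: Rational(146510, 11) ≈ 13319.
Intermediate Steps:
q = -1 (q = Add(4, Mul(-1, 5)) = Add(4, -5) = -1)
Function('Q')(g, W) = Mul(Pow(Add(8, W), -1), Add(W, g)) (Function('Q')(g, W) = Mul(Add(W, g), Pow(Add(8, W), -1)) = Mul(Pow(Add(8, W), -1), Add(W, g)))
Mul(Mul(161, Function('Q')(q, 14)), 140) = Mul(Mul(161, Mul(Pow(Add(8, 14), -1), Add(14, -1))), 140) = Mul(Mul(161, Mul(Pow(22, -1), 13)), 140) = Mul(Mul(161, Mul(Rational(1, 22), 13)), 140) = Mul(Mul(161, Rational(13, 22)), 140) = Mul(Rational(2093, 22), 140) = Rational(146510, 11)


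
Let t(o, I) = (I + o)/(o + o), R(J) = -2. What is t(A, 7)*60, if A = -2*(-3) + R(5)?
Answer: 165/2 ≈ 82.500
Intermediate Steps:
A = 4 (A = -2*(-3) - 2 = 6 - 2 = 4)
t(o, I) = (I + o)/(2*o) (t(o, I) = (I + o)/((2*o)) = (I + o)*(1/(2*o)) = (I + o)/(2*o))
t(A, 7)*60 = ((½)*(7 + 4)/4)*60 = ((½)*(¼)*11)*60 = (11/8)*60 = 165/2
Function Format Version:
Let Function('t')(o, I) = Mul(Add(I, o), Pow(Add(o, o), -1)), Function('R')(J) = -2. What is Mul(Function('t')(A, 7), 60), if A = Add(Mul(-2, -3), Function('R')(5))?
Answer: Rational(165, 2) ≈ 82.500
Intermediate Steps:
A = 4 (A = Add(Mul(-2, -3), -2) = Add(6, -2) = 4)
Function('t')(o, I) = Mul(Rational(1, 2), Pow(o, -1), Add(I, o)) (Function('t')(o, I) = Mul(Add(I, o), Pow(Mul(2, o), -1)) = Mul(Add(I, o), Mul(Rational(1, 2), Pow(o, -1))) = Mul(Rational(1, 2), Pow(o, -1), Add(I, o)))
Mul(Function('t')(A, 7), 60) = Mul(Mul(Rational(1, 2), Pow(4, -1), Add(7, 4)), 60) = Mul(Mul(Rational(1, 2), Rational(1, 4), 11), 60) = Mul(Rational(11, 8), 60) = Rational(165, 2)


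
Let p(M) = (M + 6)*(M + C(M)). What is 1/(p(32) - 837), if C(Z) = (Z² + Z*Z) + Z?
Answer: 1/79419 ≈ 1.2591e-5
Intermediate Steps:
C(Z) = Z + 2*Z² (C(Z) = (Z² + Z²) + Z = 2*Z² + Z = Z + 2*Z²)
p(M) = (6 + M)*(M + M*(1 + 2*M)) (p(M) = (M + 6)*(M + M*(1 + 2*M)) = (6 + M)*(M + M*(1 + 2*M)))
1/(p(32) - 837) = 1/(2*32*(6 + 32² + 7*32) - 837) = 1/(2*32*(6 + 1024 + 224) - 837) = 1/(2*32*1254 - 837) = 1/(80256 - 837) = 1/79419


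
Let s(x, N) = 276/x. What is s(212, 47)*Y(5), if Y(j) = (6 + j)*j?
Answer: 3795/53 ≈ 71.604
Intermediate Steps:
Y(j) = j*(6 + j)
s(212, 47)*Y(5) = (276/212)*(5*(6 + 5)) = (276*(1/212))*(5*11) = (69/53)*55 = 3795/53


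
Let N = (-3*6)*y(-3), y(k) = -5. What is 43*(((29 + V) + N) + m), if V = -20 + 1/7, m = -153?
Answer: -16211/7 ≈ -2315.9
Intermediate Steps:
V = -139/7 (V = -20 + ⅐ = -139/7 ≈ -19.857)
N = 90 (N = -3*6*(-5) = -18*(-5) = 90)
43*(((29 + V) + N) + m) = 43*(((29 - 139/7) + 90) - 153) = 43*((64/7 + 90) - 153) = 43*(694/7 - 153) = 43*(-377/7) = -16211/7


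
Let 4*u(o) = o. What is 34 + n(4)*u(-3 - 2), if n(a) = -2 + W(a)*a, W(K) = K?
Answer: 33/2 ≈ 16.500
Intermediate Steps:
n(a) = -2 + a² (n(a) = -2 + a*a = -2 + a²)
u(o) = o/4
34 + n(4)*u(-3 - 2) = 34 + (-2 + 4²)*((-3 - 2)/4) = 34 + (-2 + 16)*((¼)*(-5)) = 34 + 14*(-5/4) = 34 - 35/2 = 33/2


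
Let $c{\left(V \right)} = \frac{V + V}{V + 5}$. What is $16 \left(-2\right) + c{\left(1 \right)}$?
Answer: $- \frac{95}{3} \approx -31.667$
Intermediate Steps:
$c{\left(V \right)} = \frac{2 V}{5 + V}$
$16 \left(-2\right) + c{\left(1 \right)} = 16 \left(-2\right) + 2 \cdot 1 \frac{1}{5 + 1} = -32 + 2 \cdot 1 \cdot \frac{1}{6} = -32 + \frac{1}{3} = - \frac{95}{3}$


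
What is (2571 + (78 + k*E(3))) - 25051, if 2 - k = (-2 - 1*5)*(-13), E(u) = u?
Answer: -22669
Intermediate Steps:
k = -89 (k = 2 - (-2 - 1*5)*(-13) = 2 - (-2 - 5)*(-13) = 2 - (-7)*(-13) = 2 - 1*91 = 2 - 91 = -89)
(2571 + (78 + k*E(3))) - 25051 = (2571 + (78 - 89*3)) - 25051 = (2571 + (78 - 267)) - 25051 = (2571 - 189) - 25051 = 2382 - 25051 = -22669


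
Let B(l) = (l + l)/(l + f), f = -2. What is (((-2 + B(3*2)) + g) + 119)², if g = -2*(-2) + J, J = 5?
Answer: 16641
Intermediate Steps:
B(l) = 2*l/(-2 + l) (B(l) = (l + l)/(l - 2) = (2*l)/(-2 + l) = 2*l/(-2 + l))
g = 9 (g = -2*(-2) + 5 = 4 + 5 = 9)
(((-2 + B(3*2)) + g) + 119)² = (((-2 + 2*(3*2)/(-2 + 3*2)) + 9) + 119)² = (((-2 + 2*6/(-2 + 6)) + 9) + 119)² = (((-2 + 2*6/4) + 9) + 119)² = (((-2 + 2*6*(¼)) + 9) + 119)² = (((-2 + 3) + 9) + 119)² = ((1 + 9) + 119)² = (10 + 119)² = 129² = 16641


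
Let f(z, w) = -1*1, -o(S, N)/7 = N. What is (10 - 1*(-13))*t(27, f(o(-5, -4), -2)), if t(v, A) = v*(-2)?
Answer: -1242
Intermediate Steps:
o(S, N) = -7*N
f(z, w) = -1
t(v, A) = -2*v
(10 - 1*(-13))*t(27, f(o(-5, -4), -2)) = (10 - 1*(-13))*(-2*27) = (10 + 13)*(-54) = 23*(-54) = -1242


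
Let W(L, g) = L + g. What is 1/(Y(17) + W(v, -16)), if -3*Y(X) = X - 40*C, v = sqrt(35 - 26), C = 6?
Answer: 3/184 ≈ 0.016304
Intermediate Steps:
v = 3 (v = sqrt(9) = 3)
Y(X) = 80 - X/3 (Y(X) = -(X - 40*6)/3 = -(X - 240)/3 = -(-240 + X)/3 = 80 - X/3)
1/(Y(17) + W(v, -16)) = 1/((80 - 1/3*17) + (3 - 16)) = 1/((80 - 17/3) - 13) = 1/(223/3 - 13) = 1/(184/3) = 3/184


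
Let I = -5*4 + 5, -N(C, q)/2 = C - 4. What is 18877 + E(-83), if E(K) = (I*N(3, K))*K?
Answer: 21367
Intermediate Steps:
N(C, q) = 8 - 2*C (N(C, q) = -2*(C - 4) = -2*(-4 + C) = 8 - 2*C)
I = -15 (I = -20 + 5 = -15)
E(K) = -30*K (E(K) = (-15*(8 - 2*3))*K = (-15*(8 - 6))*K = (-15*2)*K = -30*K)
18877 + E(-83) = 18877 - 30*(-83) = 18877 + 2490 = 21367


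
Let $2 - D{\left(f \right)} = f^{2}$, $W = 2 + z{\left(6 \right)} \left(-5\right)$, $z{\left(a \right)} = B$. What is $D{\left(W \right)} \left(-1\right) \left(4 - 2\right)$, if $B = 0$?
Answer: $4$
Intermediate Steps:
$z{\left(a \right)} = 0$
$W = 2$ ($W = 2 + 0 \left(-5\right) = 2 + 0 = 2$)
$D{\left(f \right)} = 2 - f^{2}$
$D{\left(W \right)} \left(-1\right) \left(4 - 2\right) = \left(2 - 2^{2}\right) \left(-1\right) \left(4 - 2\right) = \left(2 - 4\right) \left(-1\right) \left(4 - 2\right) = \left(2 - 4\right) \left(-1\right) 2 = \left(-2\right) \left(-1\right) 2 = 2 \cdot 2 = 4$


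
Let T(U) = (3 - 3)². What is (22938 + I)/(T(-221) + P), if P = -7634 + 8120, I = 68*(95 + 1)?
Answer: 1637/27 ≈ 60.630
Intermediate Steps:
T(U) = 0 (T(U) = 0² = 0)
I = 6528 (I = 68*96 = 6528)
P = 486
(22938 + I)/(T(-221) + P) = (22938 + 6528)/(0 + 486) = 29466/486 = 29466*(1/486) = 1637/27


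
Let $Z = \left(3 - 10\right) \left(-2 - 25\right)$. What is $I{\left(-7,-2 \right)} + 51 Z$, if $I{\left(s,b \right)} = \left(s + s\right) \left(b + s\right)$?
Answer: $9765$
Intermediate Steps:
$I{\left(s,b \right)} = 2 s \left(b + s\right)$
$Z = 189$ ($Z = \left(-7\right) \left(-27\right) = 189$)
$I{\left(-7,-2 \right)} + 51 Z = 2 \left(-7\right) \left(-2 - 7\right) + 51 \cdot 189 = 2 \left(-7\right) \left(-9\right) + 9639 = 126 + 9639 = 9765$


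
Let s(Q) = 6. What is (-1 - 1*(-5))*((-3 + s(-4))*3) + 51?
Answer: 87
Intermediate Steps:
(-1 - 1*(-5))*((-3 + s(-4))*3) + 51 = (-1 - 1*(-5))*((-3 + 6)*3) + 51 = (-1 + 5)*(3*3) + 51 = 4*9 + 51 = 36 + 51 = 87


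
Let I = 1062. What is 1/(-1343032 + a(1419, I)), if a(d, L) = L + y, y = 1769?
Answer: -1/1340201 ≈ -7.4616e-7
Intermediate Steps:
a(d, L) = 1769 + L (a(d, L) = L + 1769 = 1769 + L)
1/(-1343032 + a(1419, I)) = 1/(-1343032 + (1769 + 1062)) = 1/(-1343032 + 2831) = 1/(-1340201) = -1/1340201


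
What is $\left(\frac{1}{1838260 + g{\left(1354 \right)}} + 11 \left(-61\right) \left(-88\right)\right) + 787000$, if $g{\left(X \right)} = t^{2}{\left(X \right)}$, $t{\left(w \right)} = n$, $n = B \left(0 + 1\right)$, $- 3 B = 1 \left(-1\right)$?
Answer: $\frac{13997306614377}{16544341} \approx 8.4605 \cdot 10^{5}$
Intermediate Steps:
$B = \frac{1}{3}$ ($B = - \frac{1 \left(-1\right)}{3} = \left(- \frac{1}{3}\right) \left(-1\right) = \frac{1}{3} \approx 0.33333$)
$n = \frac{1}{3}$ ($n = \frac{0 + 1}{3} = \frac{1}{3} \cdot 1 = \frac{1}{3} \approx 0.33333$)
$t{\left(w \right)} = \frac{1}{3}$
$g{\left(X \right)} = \frac{1}{9}$ ($g{\left(X \right)} = \left(\frac{1}{3}\right)^{2} = \frac{1}{9}$)
$\left(\frac{1}{1838260 + g{\left(1354 \right)}} + 11 \left(-61\right) \left(-88\right)\right) + 787000 = \left(\frac{1}{1838260 + \frac{1}{9}} + 11 \left(-61\right) \left(-88\right)\right) + 787000 = \left(\frac{1}{\frac{16544341}{9}} - -59048\right) + 787000 = \left(\frac{9}{16544341} + 59048\right) + 787000 = \frac{976910247377}{16544341} + 787000 = \frac{13997306614377}{16544341}$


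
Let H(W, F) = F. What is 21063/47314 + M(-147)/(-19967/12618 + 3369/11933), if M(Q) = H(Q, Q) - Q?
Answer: 21063/47314 ≈ 0.44517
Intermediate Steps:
M(Q) = 0 (M(Q) = Q - Q = 0)
21063/47314 + M(-147)/(-19967/12618 + 3369/11933) = 21063/47314 + 0/(-19967/12618 + 3369/11933) = 21063/47314 + 0/(-195756169/150570594) = 21063/47314 + 0*(-150570594/195756169) = 21063/47314 + 0 = 21063/47314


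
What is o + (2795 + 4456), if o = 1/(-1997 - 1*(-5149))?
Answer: 22855153/3152 ≈ 7251.0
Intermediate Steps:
o = 1/3152 (o = 1/(-1997 + 5149) = 1/3152 ≈ 0.00031726)
o + (2795 + 4456) = 1/3152 + (2795 + 4456) = 1/3152 + 7251 = 22855153/3152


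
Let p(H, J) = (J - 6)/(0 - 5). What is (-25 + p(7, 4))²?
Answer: 15129/25 ≈ 605.16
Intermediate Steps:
p(H, J) = 6/5 - J/5 (p(H, J) = (-6 + J)/(-5) = (-6 + J)*(-⅕) = 6/5 - J/5)
(-25 + p(7, 4))² = (-25 + (6/5 - ⅕*4))² = (-25 + (6/5 - ⅘))² = (-25 + ⅖)² = (-123/5)² = 15129/25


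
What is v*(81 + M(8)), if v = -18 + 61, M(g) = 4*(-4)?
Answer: 2795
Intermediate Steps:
M(g) = -16
v = 43
v*(81 + M(8)) = 43*(81 - 16) = 43*65 = 2795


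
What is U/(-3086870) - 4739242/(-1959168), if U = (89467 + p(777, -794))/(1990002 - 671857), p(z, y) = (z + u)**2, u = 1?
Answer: 4820925168696727783/1992935365524220800 ≈ 2.4190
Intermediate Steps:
p(z, y) = (1 + z)**2 (p(z, y) = (z + 1)**2 = (1 + z)**2)
U = 694751/1318145 (U = (89467 + (1 + 777)**2)/(1990002 - 671857) = (89467 + 778**2)/1318145 = (89467 + 605284)*(1/1318145) = 694751*(1/1318145) = 694751/1318145 ≈ 0.52707)
U/(-3086870) - 4739242/(-1959168) = (694751/1318145)/(-3086870) - 4739242/(-1959168) = (694751/1318145)*(-1/3086870) - 4739242*(-1/1959168) = -694751/4068942256150 + 2369621/979584 = 4820925168696727783/1992935365524220800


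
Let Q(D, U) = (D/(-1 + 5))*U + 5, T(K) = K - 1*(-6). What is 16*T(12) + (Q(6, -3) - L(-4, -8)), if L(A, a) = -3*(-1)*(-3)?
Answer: 595/2 ≈ 297.50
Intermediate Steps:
T(K) = 6 + K (T(K) = K + 6 = 6 + K)
L(A, a) = -9 (L(A, a) = 3*(-3) = -9)
Q(D, U) = 5 + D*U/4 (Q(D, U) = (D/4)*U + 5 = D*U/4 + 5 = 5 + D*U/4)
16*T(12) + (Q(6, -3) - L(-4, -8)) = 16*(6 + 12) + ((5 + (¼)*6*(-3)) - 1*(-9)) = 16*18 + ((5 - 9/2) + 9) = 288 + (½ + 9) = 288 + 19/2 = 595/2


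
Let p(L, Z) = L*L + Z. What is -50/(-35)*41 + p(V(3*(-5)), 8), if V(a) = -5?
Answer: 641/7 ≈ 91.571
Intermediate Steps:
p(L, Z) = Z + L² (p(L, Z) = L² + Z = Z + L²)
-50/(-35)*41 + p(V(3*(-5)), 8) = -50/(-35)*41 + (8 + (-5)²) = -50*(-1/35)*41 + (8 + 25) = (10/7)*41 + 33 = 410/7 + 33 = 641/7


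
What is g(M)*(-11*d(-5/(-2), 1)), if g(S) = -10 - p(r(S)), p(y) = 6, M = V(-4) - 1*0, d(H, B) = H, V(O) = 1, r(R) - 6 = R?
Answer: 440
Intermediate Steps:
r(R) = 6 + R
M = 1 (M = 1 - 1*0 = 1 + 0 = 1)
g(S) = -16 (g(S) = -10 - 1*6 = -10 - 6 = -16)
g(M)*(-11*d(-5/(-2), 1)) = -(-176)*(-5/(-2)) = -(-176)*(-5*(-½)) = -(-176)*5/2 = -16*(-55/2) = 440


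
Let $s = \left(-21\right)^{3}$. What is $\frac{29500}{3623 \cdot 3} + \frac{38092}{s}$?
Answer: $- \frac{46940816}{33552603} \approx -1.399$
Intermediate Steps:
$s = -9261$
$\frac{29500}{3623 \cdot 3} + \frac{38092}{s} = \frac{29500}{3623 \cdot 3} + \frac{38092}{-9261} = \frac{29500}{10869} + 38092 \left(- \frac{1}{9261}\right) = 29500 \cdot \frac{1}{10869} - \frac{38092}{9261} = \frac{29500}{10869} - \frac{38092}{9261} = - \frac{46940816}{33552603}$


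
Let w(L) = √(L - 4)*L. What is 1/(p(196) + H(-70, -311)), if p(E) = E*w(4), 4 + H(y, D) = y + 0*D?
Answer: -1/74 ≈ -0.013514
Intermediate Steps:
H(y, D) = -4 + y (H(y, D) = -4 + (y + 0*D) = -4 + (y + 0) = -4 + y)
w(L) = L*√(-4 + L) (w(L) = √(-4 + L)*L = L*√(-4 + L))
p(E) = 0 (p(E) = E*(4*√(-4 + 4)) = E*(4*√0) = E*(4*0) = E*0 = 0)
1/(p(196) + H(-70, -311)) = 1/(0 + (-4 - 70)) = 1/(0 - 74) = 1/(-74) = -1/74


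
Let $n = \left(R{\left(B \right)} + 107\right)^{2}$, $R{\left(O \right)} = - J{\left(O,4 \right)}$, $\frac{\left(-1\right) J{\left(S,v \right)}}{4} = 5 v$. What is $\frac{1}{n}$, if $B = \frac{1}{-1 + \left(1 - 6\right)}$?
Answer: $\frac{1}{34969} \approx 2.8597 \cdot 10^{-5}$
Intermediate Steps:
$J{\left(S,v \right)} = - 20 v$ ($J{\left(S,v \right)} = - 4 \cdot 5 v = - 20 v$)
$B = - \frac{1}{6}$ ($B = \frac{1}{-1 - 5} = \frac{1}{-6} = - \frac{1}{6} \approx -0.16667$)
$R{\left(O \right)} = 80$ ($R{\left(O \right)} = - \left(-20\right) 4 = \left(-1\right) \left(-80\right) = 80$)
$n = 34969$ ($n = \left(80 + 107\right)^{2} = 187^{2} = 34969$)
$\frac{1}{n} = \frac{1}{34969}$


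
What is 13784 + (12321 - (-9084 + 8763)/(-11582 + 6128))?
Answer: 47458783/1818 ≈ 26105.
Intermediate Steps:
13784 + (12321 - (-9084 + 8763)/(-11582 + 6128)) = 13784 + (12321 - (-321)/(-5454)) = 13784 + (12321 - (-321)*(-1)/5454) = 13784 + (12321 - 1*107/1818) = 13784 + (12321 - 107/1818) = 13784 + 22399471/1818 = 47458783/1818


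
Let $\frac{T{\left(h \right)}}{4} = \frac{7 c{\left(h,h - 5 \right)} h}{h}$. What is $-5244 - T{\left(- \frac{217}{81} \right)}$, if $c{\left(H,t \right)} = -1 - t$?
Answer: $- \frac{439912}{81} \approx -5431.0$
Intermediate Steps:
$T{\left(h \right)} = 112 - 28 h$ ($T{\left(h \right)} = 4 \frac{7 \left(-1 - \left(h - 5\right)\right) h}{h} = 4 \frac{7 \left(-1 - \left(-5 + h\right)\right) h}{h} = 4 \frac{7 \left(4 - h\right) h}{h} = 4 \frac{\left(28 - 7 h\right) h}{h} = 4 \frac{h \left(28 - 7 h\right)}{h} = 4 \left(28 - 7 h\right) = 112 - 28 h$)
$-5244 - T{\left(- \frac{217}{81} \right)} = -5244 - \left(112 - 28 \left(- \frac{217}{81}\right)\right) = -5244 - \left(112 - 28 \left(\left(-217\right) \frac{1}{81}\right)\right) = -5244 - \left(112 - - \frac{6076}{81}\right) = -5244 - \left(112 + \frac{6076}{81}\right) = -5244 - \frac{15148}{81} = - \frac{439912}{81}$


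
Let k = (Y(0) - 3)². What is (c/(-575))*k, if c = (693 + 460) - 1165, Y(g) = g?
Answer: 108/575 ≈ 0.18783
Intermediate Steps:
c = -12 (c = 1153 - 1165 = -12)
k = 9 (k = (0 - 3)² = (-3)² = 9)
(c/(-575))*k = -12/(-575)*9 = -12*(-1/575)*9 = (12/575)*9 = 108/575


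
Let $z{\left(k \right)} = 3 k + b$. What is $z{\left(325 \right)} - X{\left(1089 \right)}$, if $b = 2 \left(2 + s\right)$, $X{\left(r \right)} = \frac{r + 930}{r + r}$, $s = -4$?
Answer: $\frac{704273}{726} \approx 970.07$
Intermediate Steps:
$X{\left(r \right)} = \frac{930 + r}{2 r}$
$b = -4$ ($b = 2 \left(2 - 4\right) = 2 \left(-2\right) = -4$)
$z{\left(k \right)} = -4 + 3 k$ ($z{\left(k \right)} = 3 k - 4 = -4 + 3 k$)
$z{\left(325 \right)} - X{\left(1089 \right)} = \left(-4 + 3 \cdot 325\right) - \frac{930 + 1089}{2 \cdot 1089} = \left(-4 + 975\right) - \frac{1}{2} \cdot \frac{1}{1089} \cdot 2019 = 971 - \frac{673}{726} = \frac{704273}{726}$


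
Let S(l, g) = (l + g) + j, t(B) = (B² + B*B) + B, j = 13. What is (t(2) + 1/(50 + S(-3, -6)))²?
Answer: 292681/2916 ≈ 100.37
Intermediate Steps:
t(B) = B + 2*B² (t(B) = (B² + B²) + B = 2*B² + B = B + 2*B²)
S(l, g) = 13 + g + l (S(l, g) = (l + g) + 13 = (g + l) + 13 = 13 + g + l)
(t(2) + 1/(50 + S(-3, -6)))² = (2*(1 + 2*2) + 1/(50 + (13 - 6 - 3)))² = (2*(1 + 4) + 1/(50 + 4))² = (2*5 + 1/54)² = (10 + 1/54)² = (541/54)² = 292681/2916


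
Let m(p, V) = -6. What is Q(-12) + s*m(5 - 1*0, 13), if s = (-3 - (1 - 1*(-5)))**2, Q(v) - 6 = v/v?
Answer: -479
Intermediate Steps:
Q(v) = 7 (Q(v) = 6 + v/v = 6 + 1 = 7)
s = 81 (s = (-3 - (1 + 5))**2 = (-3 - 1*6)**2 = (-3 - 6)**2 = (-9)**2 = 81)
Q(-12) + s*m(5 - 1*0, 13) = 7 + 81*(-6) = 7 - 486 = -479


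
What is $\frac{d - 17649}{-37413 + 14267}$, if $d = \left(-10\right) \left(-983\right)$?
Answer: $\frac{7819}{23146} \approx 0.33781$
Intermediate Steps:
$d = 9830$
$\frac{d - 17649}{-37413 + 14267} = \frac{9830 - 17649}{-37413 + 14267} = - \frac{7819}{-23146} = \left(-7819\right) \left(- \frac{1}{23146}\right) = \frac{7819}{23146}$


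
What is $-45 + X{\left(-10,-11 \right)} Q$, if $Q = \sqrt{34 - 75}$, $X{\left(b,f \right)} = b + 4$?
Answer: $-45 - 6 i \sqrt{41} \approx -45.0 - 38.419 i$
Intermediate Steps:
$X{\left(b,f \right)} = 4 + b$
$Q = i \sqrt{41}$ ($Q = \sqrt{-41} = i \sqrt{41} \approx 6.4031 i$)
$-45 + X{\left(-10,-11 \right)} Q = -45 + \left(4 - 10\right) i \sqrt{41} = -45 - 6 i \sqrt{41}$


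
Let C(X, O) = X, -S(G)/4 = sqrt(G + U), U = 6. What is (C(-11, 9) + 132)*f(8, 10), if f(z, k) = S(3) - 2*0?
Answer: -1452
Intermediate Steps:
S(G) = -4*sqrt(6 + G) (S(G) = -4*sqrt(G + 6) = -4*sqrt(6 + G))
f(z, k) = -12 (f(z, k) = -4*sqrt(6 + 3) - 2*0 = -4*sqrt(9) + 0 = -4*3 + 0 = -12 + 0 = -12)
(C(-11, 9) + 132)*f(8, 10) = (-11 + 132)*(-12) = 121*(-12) = -1452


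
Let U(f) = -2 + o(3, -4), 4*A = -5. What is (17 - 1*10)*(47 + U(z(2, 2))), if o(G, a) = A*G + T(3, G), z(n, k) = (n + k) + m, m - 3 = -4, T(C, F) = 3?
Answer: 1239/4 ≈ 309.75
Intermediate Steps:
m = -1 (m = 3 - 4 = -1)
A = -5/4 (A = (1/4)*(-5) = -5/4 ≈ -1.2500)
z(n, k) = -1 + k + n (z(n, k) = (n + k) - 1 = (k + n) - 1 = -1 + k + n)
o(G, a) = 3 - 5*G/4 (o(G, a) = -5*G/4 + 3 = 3 - 5*G/4)
U(f) = -11/4 (U(f) = -2 + (3 - 5/4*3) = -2 + (3 - 15/4) = -2 - 3/4 = -11/4)
(17 - 1*10)*(47 + U(z(2, 2))) = (17 - 1*10)*(47 - 11/4) = (17 - 10)*(177/4) = 7*(177/4) = 1239/4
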